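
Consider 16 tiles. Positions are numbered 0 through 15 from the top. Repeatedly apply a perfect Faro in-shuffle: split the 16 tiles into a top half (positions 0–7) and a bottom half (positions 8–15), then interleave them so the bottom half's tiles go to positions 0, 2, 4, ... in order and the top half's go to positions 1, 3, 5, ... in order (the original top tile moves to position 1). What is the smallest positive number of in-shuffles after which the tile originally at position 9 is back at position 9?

Follow position 9 under repeated in-shuffles:
9 → 2 → 5 → 11 → 6 → 13 → 10 → 4 → 9
It first returns after 8 in-shuffles.

8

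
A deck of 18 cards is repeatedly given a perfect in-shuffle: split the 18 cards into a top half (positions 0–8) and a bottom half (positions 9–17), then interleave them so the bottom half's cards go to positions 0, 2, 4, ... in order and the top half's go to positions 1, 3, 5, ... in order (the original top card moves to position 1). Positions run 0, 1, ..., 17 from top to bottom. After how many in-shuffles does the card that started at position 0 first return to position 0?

Follow position 0 under repeated in-shuffles:
0 → 1 → 3 → 7 → 15 → 12 → 6 → 13 → 8 → 17 → 16 → 14 → 10 → 2 → 5 → 11 → 4 → 9 → 0
It first returns after 18 in-shuffles.

18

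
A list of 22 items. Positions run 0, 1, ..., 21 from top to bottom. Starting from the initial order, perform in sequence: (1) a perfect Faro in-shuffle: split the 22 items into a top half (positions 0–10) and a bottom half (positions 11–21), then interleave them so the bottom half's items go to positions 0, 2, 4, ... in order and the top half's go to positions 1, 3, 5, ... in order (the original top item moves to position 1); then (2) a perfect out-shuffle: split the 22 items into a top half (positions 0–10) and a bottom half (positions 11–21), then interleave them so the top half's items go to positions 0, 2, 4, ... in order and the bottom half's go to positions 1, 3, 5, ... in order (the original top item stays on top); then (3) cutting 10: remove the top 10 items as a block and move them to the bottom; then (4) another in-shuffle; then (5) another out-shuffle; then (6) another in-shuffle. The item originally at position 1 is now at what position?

Track the item from position 1 forward through each operation:
  after op 1 (in-shuffle): 1 → 3
  after op 2 (out-shuffle): 3 → 6
  after op 3 (cut 10): 6 → 18
  after op 4 (in-shuffle): 18 → 14
  after op 5 (out-shuffle): 14 → 7
  after op 6 (in-shuffle): 7 → 15

15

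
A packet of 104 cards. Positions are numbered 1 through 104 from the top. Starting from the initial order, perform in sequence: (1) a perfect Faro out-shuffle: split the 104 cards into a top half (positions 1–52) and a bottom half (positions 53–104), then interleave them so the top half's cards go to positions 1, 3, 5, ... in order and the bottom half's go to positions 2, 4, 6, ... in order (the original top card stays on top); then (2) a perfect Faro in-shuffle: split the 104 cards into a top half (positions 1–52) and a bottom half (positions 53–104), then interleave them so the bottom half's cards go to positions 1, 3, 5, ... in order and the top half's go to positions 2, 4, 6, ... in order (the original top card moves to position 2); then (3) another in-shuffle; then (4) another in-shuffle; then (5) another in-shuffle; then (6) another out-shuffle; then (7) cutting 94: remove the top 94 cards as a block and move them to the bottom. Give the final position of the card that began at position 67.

Track the card from position 67 forward through each operation:
  after op 1 (out-shuffle): 67 → 30
  after op 2 (in-shuffle): 30 → 60
  after op 3 (in-shuffle): 60 → 15
  after op 4 (in-shuffle): 15 → 30
  after op 5 (in-shuffle): 30 → 60
  after op 6 (out-shuffle): 60 → 16
  after op 7 (cut 94): 16 → 26

26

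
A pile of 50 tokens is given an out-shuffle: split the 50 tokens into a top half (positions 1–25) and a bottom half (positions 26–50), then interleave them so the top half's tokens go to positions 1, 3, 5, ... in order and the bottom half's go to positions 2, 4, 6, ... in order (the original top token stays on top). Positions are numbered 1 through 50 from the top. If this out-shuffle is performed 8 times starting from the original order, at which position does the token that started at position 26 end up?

Track the token's position through each out-shuffle:
26 → 2 → 3 → 5 → 9 → 17 → 33 → 16 → 31

31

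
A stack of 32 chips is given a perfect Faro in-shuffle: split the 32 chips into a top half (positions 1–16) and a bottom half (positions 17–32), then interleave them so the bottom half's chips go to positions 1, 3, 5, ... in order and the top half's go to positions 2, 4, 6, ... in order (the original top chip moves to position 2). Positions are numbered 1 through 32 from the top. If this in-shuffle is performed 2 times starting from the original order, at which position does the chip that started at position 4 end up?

Track the chip's position through each in-shuffle:
4 → 8 → 16

16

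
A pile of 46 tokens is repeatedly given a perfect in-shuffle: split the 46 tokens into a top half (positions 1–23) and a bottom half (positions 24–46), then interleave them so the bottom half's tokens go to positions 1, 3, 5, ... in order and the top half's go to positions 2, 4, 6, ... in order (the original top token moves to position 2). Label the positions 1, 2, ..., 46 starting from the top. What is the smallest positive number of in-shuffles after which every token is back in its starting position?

The in-shuffle permutes the 46 positions with cycle lengths [23, 23].
Every token is home exactly when every cycle has completed a whole number of laps, i.e. after lcm(23) = 23 in-shuffles.

23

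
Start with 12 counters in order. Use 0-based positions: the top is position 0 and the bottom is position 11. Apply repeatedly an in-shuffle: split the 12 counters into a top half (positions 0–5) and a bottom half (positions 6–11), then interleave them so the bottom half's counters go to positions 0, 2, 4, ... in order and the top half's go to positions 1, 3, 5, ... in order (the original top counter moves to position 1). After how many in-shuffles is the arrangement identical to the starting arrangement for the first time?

12

The in-shuffle permutes the 12 positions with cycle lengths [12].
Every counter is home exactly when every cycle has completed a whole number of laps, i.e. after lcm(12) = 12 in-shuffles.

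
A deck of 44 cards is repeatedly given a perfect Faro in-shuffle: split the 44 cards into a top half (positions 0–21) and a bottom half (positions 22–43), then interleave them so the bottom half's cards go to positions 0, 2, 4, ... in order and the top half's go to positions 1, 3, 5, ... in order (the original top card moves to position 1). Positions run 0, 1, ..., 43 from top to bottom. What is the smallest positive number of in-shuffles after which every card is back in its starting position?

The in-shuffle permutes the 44 positions with cycle lengths [2, 4, 4, 4, 6, 12, 12].
Every card is home exactly when every cycle has completed a whole number of laps, i.e. after lcm(2, 4, 6, 12) = 12 in-shuffles.

12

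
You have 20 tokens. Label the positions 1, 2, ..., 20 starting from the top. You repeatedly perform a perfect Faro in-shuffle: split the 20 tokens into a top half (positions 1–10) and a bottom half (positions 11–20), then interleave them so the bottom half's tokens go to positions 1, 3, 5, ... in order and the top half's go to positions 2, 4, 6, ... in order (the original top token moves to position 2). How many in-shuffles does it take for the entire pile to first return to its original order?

6

The in-shuffle permutes the 20 positions with cycle lengths [2, 3, 3, 6, 6].
Every token is home exactly when every cycle has completed a whole number of laps, i.e. after lcm(2, 3, 6) = 6 in-shuffles.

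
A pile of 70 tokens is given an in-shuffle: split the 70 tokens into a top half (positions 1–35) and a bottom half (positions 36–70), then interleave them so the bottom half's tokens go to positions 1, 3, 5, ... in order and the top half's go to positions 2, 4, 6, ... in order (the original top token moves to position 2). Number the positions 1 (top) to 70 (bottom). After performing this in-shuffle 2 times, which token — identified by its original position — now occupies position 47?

Work backwards from position 47, undoing one in-shuffle at a time:
47 ← 59 ← 65
So the token now at position 47 started at position 65.

65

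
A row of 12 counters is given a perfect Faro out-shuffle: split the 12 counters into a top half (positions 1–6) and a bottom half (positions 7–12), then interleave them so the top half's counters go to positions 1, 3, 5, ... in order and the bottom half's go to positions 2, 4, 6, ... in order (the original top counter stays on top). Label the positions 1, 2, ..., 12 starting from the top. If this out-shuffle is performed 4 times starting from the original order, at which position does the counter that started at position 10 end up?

Track the counter's position through each out-shuffle:
10 → 8 → 4 → 7 → 2

2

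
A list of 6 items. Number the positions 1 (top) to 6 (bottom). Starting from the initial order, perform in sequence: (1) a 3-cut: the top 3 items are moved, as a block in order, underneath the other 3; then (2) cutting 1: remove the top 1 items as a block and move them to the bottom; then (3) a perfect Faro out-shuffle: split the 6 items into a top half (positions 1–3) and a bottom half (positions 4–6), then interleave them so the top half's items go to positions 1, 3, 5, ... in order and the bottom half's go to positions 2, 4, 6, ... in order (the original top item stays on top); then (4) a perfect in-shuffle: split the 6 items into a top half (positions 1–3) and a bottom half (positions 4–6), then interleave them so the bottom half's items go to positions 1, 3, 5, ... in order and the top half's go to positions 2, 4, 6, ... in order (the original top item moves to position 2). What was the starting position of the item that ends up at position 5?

Undo the operations in reverse order, starting from position 5:
  undo op 4 (in-shuffle, from bottom half): 5 ← 6
  undo op 3 (out-shuffle, from bottom half): 6 ← 6
  undo op 2 (cut 1): 6 ← 1
  undo op 1 (cut 3): 1 ← 4
So the item at position 5 came from original position 4.

4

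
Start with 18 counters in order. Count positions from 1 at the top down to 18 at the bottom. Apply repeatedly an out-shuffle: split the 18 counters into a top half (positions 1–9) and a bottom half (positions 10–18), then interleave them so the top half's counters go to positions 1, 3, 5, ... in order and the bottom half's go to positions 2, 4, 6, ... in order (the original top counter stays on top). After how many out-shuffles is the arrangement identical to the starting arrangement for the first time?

The out-shuffle permutes the 18 positions with cycle lengths [1, 1, 8, 8].
Every counter is home exactly when every cycle has completed a whole number of laps, i.e. after lcm(1, 8) = 8 out-shuffles.

8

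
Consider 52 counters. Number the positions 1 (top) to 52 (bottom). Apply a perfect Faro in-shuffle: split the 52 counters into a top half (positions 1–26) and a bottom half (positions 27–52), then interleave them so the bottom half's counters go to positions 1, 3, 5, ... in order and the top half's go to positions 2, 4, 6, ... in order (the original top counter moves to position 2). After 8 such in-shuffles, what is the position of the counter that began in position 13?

Track the counter's position through each in-shuffle:
13 → 26 → 52 → 51 → 49 → 45 → 37 → 21 → 42

42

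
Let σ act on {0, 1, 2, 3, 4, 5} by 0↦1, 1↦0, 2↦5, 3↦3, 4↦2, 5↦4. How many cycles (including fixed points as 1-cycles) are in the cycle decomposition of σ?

3

Cycle decomposition: (0 1) (2 5 4) (3).
3 cycles.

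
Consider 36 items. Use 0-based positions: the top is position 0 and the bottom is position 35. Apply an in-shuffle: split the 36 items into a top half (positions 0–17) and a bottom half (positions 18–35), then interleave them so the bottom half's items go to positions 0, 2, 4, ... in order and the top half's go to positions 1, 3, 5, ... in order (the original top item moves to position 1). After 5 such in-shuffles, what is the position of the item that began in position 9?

23

Track the item's position through each in-shuffle:
9 → 19 → 2 → 5 → 11 → 23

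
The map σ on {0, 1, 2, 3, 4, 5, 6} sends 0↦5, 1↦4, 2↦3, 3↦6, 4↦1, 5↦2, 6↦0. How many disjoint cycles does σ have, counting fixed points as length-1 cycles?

2

Cycle decomposition: (0 5 2 3 6) (1 4).
2 cycles.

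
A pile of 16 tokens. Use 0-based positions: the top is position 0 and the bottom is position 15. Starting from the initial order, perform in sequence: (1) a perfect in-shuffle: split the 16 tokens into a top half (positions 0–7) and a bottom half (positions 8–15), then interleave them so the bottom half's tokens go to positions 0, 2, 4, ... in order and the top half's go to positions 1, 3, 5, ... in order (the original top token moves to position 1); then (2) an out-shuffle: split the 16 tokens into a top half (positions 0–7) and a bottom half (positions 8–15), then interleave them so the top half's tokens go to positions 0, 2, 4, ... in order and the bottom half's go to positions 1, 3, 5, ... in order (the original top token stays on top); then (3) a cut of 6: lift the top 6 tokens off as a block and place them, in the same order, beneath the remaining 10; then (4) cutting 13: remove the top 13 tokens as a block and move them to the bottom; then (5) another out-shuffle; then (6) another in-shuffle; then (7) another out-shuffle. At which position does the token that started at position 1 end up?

Track the token from position 1 forward through each operation:
  after op 1 (in-shuffle): 1 → 3
  after op 2 (out-shuffle): 3 → 6
  after op 3 (cut 6): 6 → 0
  after op 4 (cut 13): 0 → 3
  after op 5 (out-shuffle): 3 → 6
  after op 6 (in-shuffle): 6 → 13
  after op 7 (out-shuffle): 13 → 11

11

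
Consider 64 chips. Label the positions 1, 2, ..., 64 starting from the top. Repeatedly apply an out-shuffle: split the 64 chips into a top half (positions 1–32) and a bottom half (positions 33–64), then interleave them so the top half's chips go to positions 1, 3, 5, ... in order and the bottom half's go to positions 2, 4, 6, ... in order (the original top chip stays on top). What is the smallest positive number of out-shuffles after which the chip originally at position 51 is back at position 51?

Follow position 51 under repeated out-shuffles:
51 → 38 → 12 → 23 → 45 → 26 → 51
It first returns after 6 out-shuffles.

6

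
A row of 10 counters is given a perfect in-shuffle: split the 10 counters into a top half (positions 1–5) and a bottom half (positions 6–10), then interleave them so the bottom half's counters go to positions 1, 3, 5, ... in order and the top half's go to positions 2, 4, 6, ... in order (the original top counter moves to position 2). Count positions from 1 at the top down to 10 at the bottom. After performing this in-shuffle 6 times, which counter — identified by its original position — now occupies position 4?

Work backwards from position 4, undoing one in-shuffle at a time:
4 ← 2 ← 1 ← 6 ← 3 ← 7 ← 9
So the counter now at position 4 started at position 9.

9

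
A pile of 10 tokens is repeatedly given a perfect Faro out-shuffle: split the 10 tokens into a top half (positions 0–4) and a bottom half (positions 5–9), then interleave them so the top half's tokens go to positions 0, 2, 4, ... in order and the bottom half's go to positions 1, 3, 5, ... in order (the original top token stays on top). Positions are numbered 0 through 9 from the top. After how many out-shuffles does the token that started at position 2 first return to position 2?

Follow position 2 under repeated out-shuffles:
2 → 4 → 8 → 7 → 5 → 1 → 2
It first returns after 6 out-shuffles.

6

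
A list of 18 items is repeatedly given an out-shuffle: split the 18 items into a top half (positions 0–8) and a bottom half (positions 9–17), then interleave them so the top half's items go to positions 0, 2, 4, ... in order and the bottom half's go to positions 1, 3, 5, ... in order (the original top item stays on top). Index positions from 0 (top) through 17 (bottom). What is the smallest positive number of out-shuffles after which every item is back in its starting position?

8

The out-shuffle permutes the 18 positions with cycle lengths [1, 1, 8, 8].
Every item is home exactly when every cycle has completed a whole number of laps, i.e. after lcm(1, 8) = 8 out-shuffles.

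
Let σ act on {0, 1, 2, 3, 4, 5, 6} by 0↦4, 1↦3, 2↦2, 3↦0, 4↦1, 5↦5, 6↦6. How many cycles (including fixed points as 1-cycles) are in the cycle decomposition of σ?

4

Cycle decomposition: (0 4 1 3) (2) (5) (6).
4 cycles.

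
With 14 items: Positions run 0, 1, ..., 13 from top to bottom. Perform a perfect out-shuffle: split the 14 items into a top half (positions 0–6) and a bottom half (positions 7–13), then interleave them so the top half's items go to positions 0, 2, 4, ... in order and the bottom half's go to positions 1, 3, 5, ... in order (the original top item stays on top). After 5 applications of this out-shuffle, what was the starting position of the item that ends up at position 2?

Work backwards from position 2, undoing one out-shuffle at a time:
2 ← 1 ← 7 ← 10 ← 5 ← 9
So the item now at position 2 started at position 9.

9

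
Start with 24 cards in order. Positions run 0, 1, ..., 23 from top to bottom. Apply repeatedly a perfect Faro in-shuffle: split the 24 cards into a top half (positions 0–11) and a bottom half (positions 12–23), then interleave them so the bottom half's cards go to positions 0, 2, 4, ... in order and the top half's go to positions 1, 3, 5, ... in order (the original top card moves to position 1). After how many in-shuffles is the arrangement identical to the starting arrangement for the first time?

20

The in-shuffle permutes the 24 positions with cycle lengths [4, 20].
Every card is home exactly when every cycle has completed a whole number of laps, i.e. after lcm(4, 20) = 20 in-shuffles.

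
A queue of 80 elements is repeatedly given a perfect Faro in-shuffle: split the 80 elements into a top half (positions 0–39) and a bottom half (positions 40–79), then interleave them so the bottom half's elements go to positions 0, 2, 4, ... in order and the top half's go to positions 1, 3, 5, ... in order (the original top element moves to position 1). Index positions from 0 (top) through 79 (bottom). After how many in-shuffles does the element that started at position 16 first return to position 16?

54

Follow position 16 under repeated in-shuffles:
16 → 33 → 67 → 54 → 28 → 57 → 34 → 69 → ... → 16 (length 54)
It first returns after 54 in-shuffles.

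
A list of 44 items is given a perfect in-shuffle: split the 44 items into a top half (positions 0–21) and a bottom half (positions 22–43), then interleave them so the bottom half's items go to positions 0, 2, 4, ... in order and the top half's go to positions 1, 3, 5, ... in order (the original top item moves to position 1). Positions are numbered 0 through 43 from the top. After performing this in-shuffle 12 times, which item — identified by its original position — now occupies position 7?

7

Work backwards from position 7, undoing one in-shuffle at a time:
7 ← 3 ← 1 ← 0 ← 22 ← 33 ← 16 ← 30 ← 37 ← 18 ← 31 ← 15 ← 7
So the item now at position 7 started at position 7.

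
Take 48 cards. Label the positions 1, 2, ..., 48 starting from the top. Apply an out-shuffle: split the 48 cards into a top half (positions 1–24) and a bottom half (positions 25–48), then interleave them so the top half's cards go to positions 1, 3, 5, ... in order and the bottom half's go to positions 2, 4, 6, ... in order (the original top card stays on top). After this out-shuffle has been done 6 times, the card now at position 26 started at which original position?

Work backwards from position 26, undoing one out-shuffle at a time:
26 ← 37 ← 19 ← 10 ← 29 ← 15 ← 8
So the card now at position 26 started at position 8.

8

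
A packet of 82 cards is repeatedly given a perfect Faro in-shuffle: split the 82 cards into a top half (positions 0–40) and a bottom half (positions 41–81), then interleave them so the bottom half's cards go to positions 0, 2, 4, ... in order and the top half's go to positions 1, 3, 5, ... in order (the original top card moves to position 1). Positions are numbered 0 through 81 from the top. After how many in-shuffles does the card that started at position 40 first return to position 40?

82

Follow position 40 under repeated in-shuffles:
40 → 81 → 80 → 78 → 74 → 66 → 50 → 18 → ... → 40 (length 82)
It first returns after 82 in-shuffles.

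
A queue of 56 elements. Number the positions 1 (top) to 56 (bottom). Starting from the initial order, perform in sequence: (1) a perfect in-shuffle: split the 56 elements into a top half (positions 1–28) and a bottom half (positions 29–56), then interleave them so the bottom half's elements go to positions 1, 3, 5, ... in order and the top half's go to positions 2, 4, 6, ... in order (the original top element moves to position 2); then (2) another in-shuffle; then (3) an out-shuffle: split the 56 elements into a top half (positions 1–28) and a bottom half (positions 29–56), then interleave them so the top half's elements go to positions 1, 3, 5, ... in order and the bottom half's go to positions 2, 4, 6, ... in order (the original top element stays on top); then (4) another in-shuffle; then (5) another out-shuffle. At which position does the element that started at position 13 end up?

22

Track the element from position 13 forward through each operation:
  after op 1 (in-shuffle): 13 → 26
  after op 2 (in-shuffle): 26 → 52
  after op 3 (out-shuffle): 52 → 48
  after op 4 (in-shuffle): 48 → 39
  after op 5 (out-shuffle): 39 → 22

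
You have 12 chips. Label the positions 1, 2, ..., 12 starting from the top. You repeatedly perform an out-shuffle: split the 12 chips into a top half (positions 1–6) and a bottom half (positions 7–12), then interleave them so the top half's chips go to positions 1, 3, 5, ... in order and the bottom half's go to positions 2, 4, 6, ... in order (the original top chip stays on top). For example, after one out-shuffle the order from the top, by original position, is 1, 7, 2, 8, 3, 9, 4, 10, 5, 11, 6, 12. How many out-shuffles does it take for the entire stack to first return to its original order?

The out-shuffle permutes the 12 positions with cycle lengths [1, 1, 10].
Every chip is home exactly when every cycle has completed a whole number of laps, i.e. after lcm(1, 10) = 10 out-shuffles.

10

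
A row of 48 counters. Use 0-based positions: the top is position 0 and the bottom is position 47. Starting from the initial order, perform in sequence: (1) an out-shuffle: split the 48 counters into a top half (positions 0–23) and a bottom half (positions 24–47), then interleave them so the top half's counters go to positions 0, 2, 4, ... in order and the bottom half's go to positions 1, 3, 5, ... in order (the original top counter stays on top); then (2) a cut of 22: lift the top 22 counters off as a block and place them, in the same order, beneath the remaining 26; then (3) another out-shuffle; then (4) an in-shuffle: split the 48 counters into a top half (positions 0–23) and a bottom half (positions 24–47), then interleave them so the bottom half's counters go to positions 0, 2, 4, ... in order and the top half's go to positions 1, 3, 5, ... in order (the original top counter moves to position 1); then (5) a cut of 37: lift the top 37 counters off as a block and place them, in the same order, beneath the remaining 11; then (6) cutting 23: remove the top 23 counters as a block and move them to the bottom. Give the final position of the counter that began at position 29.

Track the counter from position 29 forward through each operation:
  after op 1 (out-shuffle): 29 → 11
  after op 2 (cut 22): 11 → 37
  after op 3 (out-shuffle): 37 → 27
  after op 4 (in-shuffle): 27 → 6
  after op 5 (cut 37): 6 → 17
  after op 6 (cut 23): 17 → 42

42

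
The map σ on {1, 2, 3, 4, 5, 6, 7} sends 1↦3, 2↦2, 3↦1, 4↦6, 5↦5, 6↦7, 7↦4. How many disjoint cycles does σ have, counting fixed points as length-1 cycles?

Cycle decomposition: (1 3) (2) (4 6 7) (5).
4 cycles.

4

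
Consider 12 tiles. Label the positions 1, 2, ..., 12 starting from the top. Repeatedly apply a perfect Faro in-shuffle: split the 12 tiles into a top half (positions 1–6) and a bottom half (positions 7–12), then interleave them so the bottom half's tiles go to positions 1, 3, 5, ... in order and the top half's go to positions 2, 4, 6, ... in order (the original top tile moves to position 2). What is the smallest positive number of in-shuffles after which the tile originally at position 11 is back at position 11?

12

Follow position 11 under repeated in-shuffles:
11 → 9 → 5 → 10 → 7 → 1 → 2 → 4 → 8 → 3 → 6 → 12 → 11
It first returns after 12 in-shuffles.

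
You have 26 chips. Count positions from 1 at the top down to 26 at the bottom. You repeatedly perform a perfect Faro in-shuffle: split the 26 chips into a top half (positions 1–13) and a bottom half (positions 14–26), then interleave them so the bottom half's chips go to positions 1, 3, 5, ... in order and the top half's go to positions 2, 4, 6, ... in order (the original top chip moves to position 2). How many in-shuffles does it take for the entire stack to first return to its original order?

The in-shuffle permutes the 26 positions with cycle lengths [2, 6, 18].
Every chip is home exactly when every cycle has completed a whole number of laps, i.e. after lcm(2, 6, 18) = 18 in-shuffles.

18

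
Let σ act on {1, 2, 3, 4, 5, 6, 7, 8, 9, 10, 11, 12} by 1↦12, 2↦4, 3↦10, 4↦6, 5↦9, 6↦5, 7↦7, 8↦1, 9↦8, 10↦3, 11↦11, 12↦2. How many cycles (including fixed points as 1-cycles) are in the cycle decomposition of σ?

4

Cycle decomposition: (1 12 2 4 6 5 9 8) (3 10) (7) (11).
4 cycles.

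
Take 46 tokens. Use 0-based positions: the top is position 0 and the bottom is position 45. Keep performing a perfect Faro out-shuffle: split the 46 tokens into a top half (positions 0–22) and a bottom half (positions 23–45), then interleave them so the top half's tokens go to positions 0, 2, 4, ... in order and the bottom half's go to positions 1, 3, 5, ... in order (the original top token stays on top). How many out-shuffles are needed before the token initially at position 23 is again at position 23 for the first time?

12

Follow position 23 under repeated out-shuffles:
23 → 1 → 2 → 4 → 8 → 16 → 32 → 19 → 38 → 31 → 17 → 34 → 23
It first returns after 12 out-shuffles.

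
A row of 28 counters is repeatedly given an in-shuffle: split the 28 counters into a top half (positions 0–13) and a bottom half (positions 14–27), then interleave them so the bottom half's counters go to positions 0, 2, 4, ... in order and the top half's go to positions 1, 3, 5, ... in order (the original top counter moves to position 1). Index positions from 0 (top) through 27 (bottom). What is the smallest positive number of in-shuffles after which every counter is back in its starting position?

The in-shuffle permutes the 28 positions with cycle lengths [28].
Every counter is home exactly when every cycle has completed a whole number of laps, i.e. after lcm(28) = 28 in-shuffles.

28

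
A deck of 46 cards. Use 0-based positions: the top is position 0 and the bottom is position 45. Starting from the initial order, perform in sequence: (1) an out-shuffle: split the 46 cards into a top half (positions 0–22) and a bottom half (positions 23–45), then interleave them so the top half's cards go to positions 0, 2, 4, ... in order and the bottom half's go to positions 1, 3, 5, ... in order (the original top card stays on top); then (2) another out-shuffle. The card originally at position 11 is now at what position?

44

Track the card from position 11 forward through each operation:
  after op 1 (out-shuffle): 11 → 22
  after op 2 (out-shuffle): 22 → 44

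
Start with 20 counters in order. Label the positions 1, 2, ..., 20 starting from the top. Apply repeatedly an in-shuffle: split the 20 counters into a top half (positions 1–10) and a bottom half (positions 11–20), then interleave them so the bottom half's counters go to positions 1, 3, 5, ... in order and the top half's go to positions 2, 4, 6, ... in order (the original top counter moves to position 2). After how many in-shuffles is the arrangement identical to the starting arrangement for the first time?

The in-shuffle permutes the 20 positions with cycle lengths [2, 3, 3, 6, 6].
Every counter is home exactly when every cycle has completed a whole number of laps, i.e. after lcm(2, 3, 6) = 6 in-shuffles.

6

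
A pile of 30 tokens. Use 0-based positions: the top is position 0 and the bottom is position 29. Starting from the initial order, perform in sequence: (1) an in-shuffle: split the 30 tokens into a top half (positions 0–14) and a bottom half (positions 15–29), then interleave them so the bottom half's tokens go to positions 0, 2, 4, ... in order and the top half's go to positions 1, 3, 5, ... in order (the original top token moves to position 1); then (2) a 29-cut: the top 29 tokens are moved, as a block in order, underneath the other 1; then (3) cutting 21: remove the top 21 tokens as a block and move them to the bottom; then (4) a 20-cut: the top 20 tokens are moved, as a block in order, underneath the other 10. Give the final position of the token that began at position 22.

4

Track the token from position 22 forward through each operation:
  after op 1 (in-shuffle): 22 → 14
  after op 2 (cut 29): 14 → 15
  after op 3 (cut 21): 15 → 24
  after op 4 (cut 20): 24 → 4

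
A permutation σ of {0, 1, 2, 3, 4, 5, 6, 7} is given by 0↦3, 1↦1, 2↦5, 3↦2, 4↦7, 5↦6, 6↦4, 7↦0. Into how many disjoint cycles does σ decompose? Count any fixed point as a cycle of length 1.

2

Cycle decomposition: (0 3 2 5 6 4 7) (1).
2 cycles.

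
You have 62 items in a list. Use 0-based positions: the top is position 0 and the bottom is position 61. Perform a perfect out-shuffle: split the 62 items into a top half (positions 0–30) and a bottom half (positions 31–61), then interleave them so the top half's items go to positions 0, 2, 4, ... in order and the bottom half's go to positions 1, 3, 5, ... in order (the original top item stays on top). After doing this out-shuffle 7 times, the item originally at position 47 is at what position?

38

Track the item's position through each out-shuffle:
47 → 33 → 5 → 10 → 20 → 40 → 19 → 38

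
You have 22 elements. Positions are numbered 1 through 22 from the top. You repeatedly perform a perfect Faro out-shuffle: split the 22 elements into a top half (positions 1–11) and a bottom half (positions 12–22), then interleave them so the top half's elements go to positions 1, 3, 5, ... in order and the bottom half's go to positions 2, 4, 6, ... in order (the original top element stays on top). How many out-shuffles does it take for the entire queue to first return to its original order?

The out-shuffle permutes the 22 positions with cycle lengths [1, 1, 2, 3, 3, 6, 6].
Every element is home exactly when every cycle has completed a whole number of laps, i.e. after lcm(1, 2, 3, 6) = 6 out-shuffles.

6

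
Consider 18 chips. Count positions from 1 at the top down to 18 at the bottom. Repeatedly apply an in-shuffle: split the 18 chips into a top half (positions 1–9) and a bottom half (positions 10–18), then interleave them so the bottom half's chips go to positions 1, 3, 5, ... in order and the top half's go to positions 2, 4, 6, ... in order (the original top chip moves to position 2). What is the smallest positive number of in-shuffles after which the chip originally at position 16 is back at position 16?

18

Follow position 16 under repeated in-shuffles:
16 → 13 → 7 → 14 → 9 → 18 → 17 → 15 → 11 → 3 → 6 → 12 → 5 → 10 → 1 → 2 → 4 → 8 → 16
It first returns after 18 in-shuffles.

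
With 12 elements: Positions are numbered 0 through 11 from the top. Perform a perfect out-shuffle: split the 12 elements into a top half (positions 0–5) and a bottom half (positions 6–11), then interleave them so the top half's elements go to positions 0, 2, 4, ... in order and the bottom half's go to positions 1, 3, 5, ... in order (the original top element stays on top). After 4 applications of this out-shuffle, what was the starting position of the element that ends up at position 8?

6

Work backwards from position 8, undoing one out-shuffle at a time:
8 ← 4 ← 2 ← 1 ← 6
So the element now at position 8 started at position 6.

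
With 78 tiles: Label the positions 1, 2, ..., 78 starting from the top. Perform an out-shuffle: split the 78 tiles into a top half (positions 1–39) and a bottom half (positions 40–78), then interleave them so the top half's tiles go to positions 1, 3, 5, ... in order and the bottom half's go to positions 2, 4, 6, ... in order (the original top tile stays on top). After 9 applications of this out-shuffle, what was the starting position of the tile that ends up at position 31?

17

Work backwards from position 31, undoing one out-shuffle at a time:
31 ← 16 ← 47 ← 24 ← 51 ← 26 ← 52 ← 65 ← 33 ← 17
So the tile now at position 31 started at position 17.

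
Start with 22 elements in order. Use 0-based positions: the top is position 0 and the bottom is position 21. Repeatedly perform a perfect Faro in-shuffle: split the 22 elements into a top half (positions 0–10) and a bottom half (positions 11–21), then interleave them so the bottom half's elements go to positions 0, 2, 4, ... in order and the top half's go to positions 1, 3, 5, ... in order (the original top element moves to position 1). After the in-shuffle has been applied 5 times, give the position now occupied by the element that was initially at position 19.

Track the element's position through each in-shuffle:
19 → 16 → 10 → 21 → 20 → 18

18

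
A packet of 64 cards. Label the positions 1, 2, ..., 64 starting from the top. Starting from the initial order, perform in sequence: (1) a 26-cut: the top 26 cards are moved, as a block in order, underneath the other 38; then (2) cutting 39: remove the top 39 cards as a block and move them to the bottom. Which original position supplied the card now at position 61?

62

Undo the operations in reverse order, starting from position 61:
  undo op 2 (cut 39): 61 ← 36
  undo op 1 (cut 26): 36 ← 62
So the card at position 61 came from original position 62.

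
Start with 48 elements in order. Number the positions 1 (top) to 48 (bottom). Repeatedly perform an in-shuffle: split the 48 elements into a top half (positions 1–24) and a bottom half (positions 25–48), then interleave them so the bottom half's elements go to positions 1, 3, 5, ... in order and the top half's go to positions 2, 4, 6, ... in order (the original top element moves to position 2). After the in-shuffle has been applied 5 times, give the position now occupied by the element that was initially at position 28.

Track the element's position through each in-shuffle:
28 → 7 → 14 → 28 → 7 → 14

14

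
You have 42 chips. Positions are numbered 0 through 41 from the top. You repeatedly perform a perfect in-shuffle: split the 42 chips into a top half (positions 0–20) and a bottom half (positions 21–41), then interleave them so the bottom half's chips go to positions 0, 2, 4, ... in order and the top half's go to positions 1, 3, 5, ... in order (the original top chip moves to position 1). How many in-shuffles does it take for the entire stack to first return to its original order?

The in-shuffle permutes the 42 positions with cycle lengths [14, 14, 14].
Every chip is home exactly when every cycle has completed a whole number of laps, i.e. after lcm(14) = 14 in-shuffles.

14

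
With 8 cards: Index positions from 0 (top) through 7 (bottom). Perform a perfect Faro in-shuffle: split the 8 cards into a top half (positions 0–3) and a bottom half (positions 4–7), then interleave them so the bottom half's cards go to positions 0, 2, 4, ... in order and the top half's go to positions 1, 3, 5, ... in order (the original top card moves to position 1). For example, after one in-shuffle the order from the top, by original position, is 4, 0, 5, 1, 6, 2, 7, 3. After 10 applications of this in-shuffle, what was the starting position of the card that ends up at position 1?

Work backwards from position 1, undoing one in-shuffle at a time:
1 ← 0 ← 4 ← 6 ← 7 ← 3 ← 1 ← 0 ← 4 ← 6 ← 7
So the card now at position 1 started at position 7.

7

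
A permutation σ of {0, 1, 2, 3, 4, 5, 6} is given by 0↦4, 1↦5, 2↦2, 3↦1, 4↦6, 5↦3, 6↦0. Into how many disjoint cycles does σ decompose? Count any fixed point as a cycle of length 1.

Cycle decomposition: (0 4 6) (1 5 3) (2).
3 cycles.

3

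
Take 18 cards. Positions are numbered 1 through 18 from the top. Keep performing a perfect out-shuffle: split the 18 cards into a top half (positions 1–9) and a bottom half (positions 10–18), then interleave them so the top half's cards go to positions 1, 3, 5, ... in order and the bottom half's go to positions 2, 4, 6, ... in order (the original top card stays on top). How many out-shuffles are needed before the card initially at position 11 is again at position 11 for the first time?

Follow position 11 under repeated out-shuffles:
11 → 4 → 7 → 13 → 8 → 15 → 12 → 6 → 11
It first returns after 8 out-shuffles.

8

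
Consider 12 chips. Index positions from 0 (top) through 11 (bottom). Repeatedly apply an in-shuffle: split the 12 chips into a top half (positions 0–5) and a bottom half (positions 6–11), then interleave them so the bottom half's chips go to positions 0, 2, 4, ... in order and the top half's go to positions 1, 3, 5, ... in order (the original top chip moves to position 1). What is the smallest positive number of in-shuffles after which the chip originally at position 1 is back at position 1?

Follow position 1 under repeated in-shuffles:
1 → 3 → 7 → 2 → 5 → 11 → 10 → 8 → 4 → 9 → 6 → 0 → 1
It first returns after 12 in-shuffles.

12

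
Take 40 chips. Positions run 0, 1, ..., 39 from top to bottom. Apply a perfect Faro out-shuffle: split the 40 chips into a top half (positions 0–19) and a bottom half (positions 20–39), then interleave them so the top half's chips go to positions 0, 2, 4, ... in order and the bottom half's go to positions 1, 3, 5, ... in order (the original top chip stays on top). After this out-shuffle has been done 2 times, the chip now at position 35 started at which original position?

Work backwards from position 35, undoing one out-shuffle at a time:
35 ← 37 ← 38
So the chip now at position 35 started at position 38.

38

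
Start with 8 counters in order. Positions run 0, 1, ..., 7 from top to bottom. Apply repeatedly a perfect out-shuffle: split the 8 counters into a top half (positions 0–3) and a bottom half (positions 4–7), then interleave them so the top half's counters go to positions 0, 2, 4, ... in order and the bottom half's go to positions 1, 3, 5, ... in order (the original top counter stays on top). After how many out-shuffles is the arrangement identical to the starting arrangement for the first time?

3

The out-shuffle permutes the 8 positions with cycle lengths [1, 1, 3, 3].
Every counter is home exactly when every cycle has completed a whole number of laps, i.e. after lcm(1, 3) = 3 out-shuffles.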